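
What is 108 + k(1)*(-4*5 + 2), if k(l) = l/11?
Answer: 1170/11 ≈ 106.36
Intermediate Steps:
k(l) = l/11 (k(l) = l*(1/11) = l/11)
108 + k(1)*(-4*5 + 2) = 108 + ((1/11)*1)*(-4*5 + 2) = 108 + (-20 + 2)/11 = 108 + (1/11)*(-18) = 108 - 18/11 = 1170/11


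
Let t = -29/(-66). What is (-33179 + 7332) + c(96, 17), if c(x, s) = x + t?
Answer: -1699537/66 ≈ -25751.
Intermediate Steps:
t = 29/66 (t = -29*(-1/66) = 29/66 ≈ 0.43939)
c(x, s) = 29/66 + x (c(x, s) = x + 29/66 = 29/66 + x)
(-33179 + 7332) + c(96, 17) = (-33179 + 7332) + (29/66 + 96) = -25847 + 6365/66 = -1699537/66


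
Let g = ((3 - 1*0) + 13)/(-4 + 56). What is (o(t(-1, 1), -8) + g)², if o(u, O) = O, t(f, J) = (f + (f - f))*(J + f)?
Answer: 10000/169 ≈ 59.172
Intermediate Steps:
t(f, J) = f*(J + f) (t(f, J) = (f + 0)*(J + f) = f*(J + f))
g = 4/13 (g = ((3 + 0) + 13)/52 = (3 + 13)*(1/52) = 16*(1/52) = 4/13 ≈ 0.30769)
(o(t(-1, 1), -8) + g)² = (-8 + 4/13)² = (-100/13)² = 10000/169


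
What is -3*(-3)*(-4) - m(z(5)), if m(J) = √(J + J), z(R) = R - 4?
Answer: -36 - √2 ≈ -37.414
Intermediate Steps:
z(R) = -4 + R
m(J) = √2*√J (m(J) = √(2*J) = √2*√J)
-3*(-3)*(-4) - m(z(5)) = -3*(-3)*(-4) - √2*√(-4 + 5) = 9*(-4) - √2*√1 = -36 - √2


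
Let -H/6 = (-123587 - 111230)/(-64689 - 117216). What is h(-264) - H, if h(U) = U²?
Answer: 4226486594/60635 ≈ 69704.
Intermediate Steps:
H = -469634/60635 (H = -6*(-123587 - 111230)/(-64689 - 117216) = -(-1408902)/(-181905) = -(-1408902)*(-1)/181905 = -6*234817/181905 = -469634/60635 ≈ -7.7453)
h(-264) - H = (-264)² - 1*(-469634/60635) = 69696 + 469634/60635 = 4226486594/60635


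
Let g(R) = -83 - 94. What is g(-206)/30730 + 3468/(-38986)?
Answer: -56736081/599019890 ≈ -0.094715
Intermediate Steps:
g(R) = -177
g(-206)/30730 + 3468/(-38986) = -177/30730 + 3468/(-38986) = -177*1/30730 + 3468*(-1/38986) = -177/30730 - 1734/19493 = -56736081/599019890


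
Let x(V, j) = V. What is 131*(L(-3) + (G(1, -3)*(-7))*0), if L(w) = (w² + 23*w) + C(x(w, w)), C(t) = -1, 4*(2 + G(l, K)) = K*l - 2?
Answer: -7991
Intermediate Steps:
G(l, K) = -5/2 + K*l/4 (G(l, K) = -2 + (K*l - 2)/4 = -2 + (-2 + K*l)/4 = -2 + (-½ + K*l/4) = -5/2 + K*l/4)
L(w) = -1 + w² + 23*w (L(w) = (w² + 23*w) - 1 = -1 + w² + 23*w)
131*(L(-3) + (G(1, -3)*(-7))*0) = 131*((-1 + (-3)² + 23*(-3)) + ((-5/2 + (¼)*(-3)*1)*(-7))*0) = 131*((-1 + 9 - 69) + ((-5/2 - ¾)*(-7))*0) = 131*(-61 - 13/4*(-7)*0) = 131*(-61 + (91/4)*0) = 131*(-61 + 0) = 131*(-61) = -7991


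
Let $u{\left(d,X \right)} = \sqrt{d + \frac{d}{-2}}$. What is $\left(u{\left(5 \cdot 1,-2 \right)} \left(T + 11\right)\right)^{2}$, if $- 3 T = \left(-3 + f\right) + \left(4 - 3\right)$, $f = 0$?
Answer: $\frac{6125}{18} \approx 340.28$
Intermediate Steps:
$u{\left(d,X \right)} = \frac{\sqrt{2} \sqrt{d}}{2}$ ($u{\left(d,X \right)} = \sqrt{d + d \left(- \frac{1}{2}\right)} = \sqrt{d - \frac{d}{2}} = \sqrt{\frac{d}{2}} = \frac{\sqrt{2} \sqrt{d}}{2}$)
$T = \frac{2}{3}$ ($T = - \frac{\left(-3 + 0\right) + \left(4 - 3\right)}{3} = - \frac{-3 + \left(4 - 3\right)}{3} = - \frac{-3 + 1}{3} = \left(- \frac{1}{3}\right) \left(-2\right) = \frac{2}{3} \approx 0.66667$)
$\left(u{\left(5 \cdot 1,-2 \right)} \left(T + 11\right)\right)^{2} = \left(\frac{\sqrt{2} \sqrt{5 \cdot 1}}{2} \left(\frac{2}{3} + 11\right)\right)^{2} = \left(\frac{\sqrt{2} \sqrt{5}}{2} \cdot \frac{35}{3}\right)^{2} = \left(\frac{\sqrt{10}}{2} \cdot \frac{35}{3}\right)^{2} = \left(\frac{35 \sqrt{10}}{6}\right)^{2} = \frac{6125}{18}$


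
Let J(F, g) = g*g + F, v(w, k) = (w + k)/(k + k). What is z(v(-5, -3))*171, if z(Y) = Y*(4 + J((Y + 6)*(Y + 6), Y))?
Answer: 40736/3 ≈ 13579.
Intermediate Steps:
v(w, k) = (k + w)/(2*k) (v(w, k) = (k + w)/((2*k)) = (k + w)*(1/(2*k)) = (k + w)/(2*k))
J(F, g) = F + g² (J(F, g) = g² + F = F + g²)
z(Y) = Y*(4 + Y² + (6 + Y)²) (z(Y) = Y*(4 + ((Y + 6)*(Y + 6) + Y²)) = Y*(4 + ((6 + Y)*(6 + Y) + Y²)) = Y*(4 + ((6 + Y)² + Y²)) = Y*(4 + (Y² + (6 + Y)²)) = Y*(4 + Y² + (6 + Y)²))
z(v(-5, -3))*171 = (((½)*(-3 - 5)/(-3))*(4 + ((½)*(-3 - 5)/(-3))² + (6 + (½)*(-3 - 5)/(-3))²))*171 = (((½)*(-⅓)*(-8))*(4 + ((½)*(-⅓)*(-8))² + (6 + (½)*(-⅓)*(-8))²))*171 = (4*(4 + (4/3)² + (6 + 4/3)²)/3)*171 = (4*(4 + 16/9 + (22/3)²)/3)*171 = (4*(4 + 16/9 + 484/9)/3)*171 = ((4/3)*(536/9))*171 = (2144/27)*171 = 40736/3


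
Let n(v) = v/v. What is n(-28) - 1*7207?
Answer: -7206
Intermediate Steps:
n(v) = 1
n(-28) - 1*7207 = 1 - 1*7207 = 1 - 7207 = -7206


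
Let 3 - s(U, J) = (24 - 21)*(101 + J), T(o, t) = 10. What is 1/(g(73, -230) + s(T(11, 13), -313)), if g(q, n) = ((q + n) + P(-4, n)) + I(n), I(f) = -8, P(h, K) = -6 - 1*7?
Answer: 1/461 ≈ 0.0021692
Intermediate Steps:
P(h, K) = -13 (P(h, K) = -6 - 7 = -13)
s(U, J) = -300 - 3*J (s(U, J) = 3 - (24 - 21)*(101 + J) = 3 - 3*(101 + J) = 3 - (303 + 3*J) = 3 + (-303 - 3*J) = -300 - 3*J)
g(q, n) = -21 + n + q (g(q, n) = ((q + n) - 13) - 8 = ((n + q) - 13) - 8 = (-13 + n + q) - 8 = -21 + n + q)
1/(g(73, -230) + s(T(11, 13), -313)) = 1/((-21 - 230 + 73) + (-300 - 3*(-313))) = 1/(-178 + (-300 + 939)) = 1/(-178 + 639) = 1/461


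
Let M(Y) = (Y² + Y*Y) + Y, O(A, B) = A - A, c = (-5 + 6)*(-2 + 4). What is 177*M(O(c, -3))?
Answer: 0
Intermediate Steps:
c = 2 (c = 1*2 = 2)
O(A, B) = 0
M(Y) = Y + 2*Y² (M(Y) = (Y² + Y²) + Y = 2*Y² + Y = Y + 2*Y²)
177*M(O(c, -3)) = 177*(0*(1 + 2*0)) = 177*(0*(1 + 0)) = 177*(0*1) = 177*0 = 0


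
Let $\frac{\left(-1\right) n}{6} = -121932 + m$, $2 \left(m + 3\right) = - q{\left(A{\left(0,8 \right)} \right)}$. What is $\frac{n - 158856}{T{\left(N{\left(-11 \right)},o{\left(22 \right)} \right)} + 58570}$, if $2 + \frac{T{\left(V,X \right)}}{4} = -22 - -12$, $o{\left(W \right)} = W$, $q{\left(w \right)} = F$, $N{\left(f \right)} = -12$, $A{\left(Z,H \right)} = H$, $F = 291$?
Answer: $\frac{573627}{58522} \approx 9.8019$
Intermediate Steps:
$q{\left(w \right)} = 291$
$m = - \frac{297}{2}$ ($m = -3 + \frac{\left(-1\right) 291}{2} = -3 + \frac{1}{2} \left(-291\right) = -3 - \frac{291}{2} = - \frac{297}{2} \approx -148.5$)
$T{\left(V,X \right)} = -48$ ($T{\left(V,X \right)} = -8 + 4 \left(-22 - -12\right) = -8 + 4 \left(-22 + 12\right) = -8 + 4 \left(-10\right) = -8 - 40 = -48$)
$n = 732483$ ($n = - 6 \left(-121932 - \frac{297}{2}\right) = \left(-6\right) \left(- \frac{244161}{2}\right) = 732483$)
$\frac{n - 158856}{T{\left(N{\left(-11 \right)},o{\left(22 \right)} \right)} + 58570} = \frac{732483 - 158856}{-48 + 58570} = \frac{573627}{58522}$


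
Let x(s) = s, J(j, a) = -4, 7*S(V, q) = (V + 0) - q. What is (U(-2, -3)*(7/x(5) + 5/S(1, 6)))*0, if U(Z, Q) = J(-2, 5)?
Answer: 0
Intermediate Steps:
S(V, q) = -q/7 + V/7 (S(V, q) = ((V + 0) - q)/7 = (V - q)/7 = -q/7 + V/7)
U(Z, Q) = -4
(U(-2, -3)*(7/x(5) + 5/S(1, 6)))*0 = -4*(7/5 + 5/(-⅐*6 + (⅐)*1))*0 = -4*(7*(⅕) + 5/(-6/7 + ⅐))*0 = -4*(7/5 + 5/(-5/7))*0 = -4*(7/5 + 5*(-7/5))*0 = -4*(7/5 - 7)*0 = -4*(-28/5)*0 = (112/5)*0 = 0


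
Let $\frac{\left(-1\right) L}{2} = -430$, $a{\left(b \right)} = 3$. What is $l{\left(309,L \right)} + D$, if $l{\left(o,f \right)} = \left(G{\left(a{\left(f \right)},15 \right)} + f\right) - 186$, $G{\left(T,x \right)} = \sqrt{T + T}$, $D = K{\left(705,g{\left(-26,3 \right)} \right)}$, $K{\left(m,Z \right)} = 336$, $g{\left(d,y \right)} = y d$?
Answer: $1010 + \sqrt{6} \approx 1012.4$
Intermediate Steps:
$g{\left(d,y \right)} = d y$
$D = 336$
$L = 860$ ($L = \left(-2\right) \left(-430\right) = 860$)
$G{\left(T,x \right)} = \sqrt{2} \sqrt{T}$ ($G{\left(T,x \right)} = \sqrt{2 T} = \sqrt{2} \sqrt{T}$)
$l{\left(o,f \right)} = -186 + f + \sqrt{6}$ ($l{\left(o,f \right)} = \left(\sqrt{2} \sqrt{3} + f\right) - 186 = \left(\sqrt{6} + f\right) - 186 = \left(f + \sqrt{6}\right) - 186 = -186 + f + \sqrt{6}$)
$l{\left(309,L \right)} + D = \left(-186 + 860 + \sqrt{6}\right) + 336 = \left(674 + \sqrt{6}\right) + 336 = 1010 + \sqrt{6}$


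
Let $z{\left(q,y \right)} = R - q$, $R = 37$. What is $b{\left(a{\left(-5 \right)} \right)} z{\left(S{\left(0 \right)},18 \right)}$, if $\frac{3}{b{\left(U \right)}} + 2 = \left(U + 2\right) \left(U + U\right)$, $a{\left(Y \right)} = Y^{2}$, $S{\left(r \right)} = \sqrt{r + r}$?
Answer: $\frac{111}{1348} \approx 0.082344$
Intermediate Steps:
$S{\left(r \right)} = \sqrt{2} \sqrt{r}$ ($S{\left(r \right)} = \sqrt{2 r} = \sqrt{2} \sqrt{r}$)
$z{\left(q,y \right)} = 37 - q$
$b{\left(U \right)} = \frac{3}{-2 + 2 U \left(2 + U\right)}$ ($b{\left(U \right)} = \frac{3}{-2 + \left(U + 2\right) \left(U + U\right)} = \frac{3}{-2 + \left(2 + U\right) 2 U} = \frac{3}{-2 + 2 U \left(2 + U\right)}$)
$b{\left(a{\left(-5 \right)} \right)} z{\left(S{\left(0 \right)},18 \right)} = \frac{3}{2 \left(-1 + \left(\left(-5\right)^{2}\right)^{2} + 2 \left(-5\right)^{2}\right)} \left(37 - \sqrt{2} \sqrt{0}\right) = \frac{3}{2 \left(-1 + 25^{2} + 2 \cdot 25\right)} \left(37 - \sqrt{2} \cdot 0\right) = \frac{3}{2 \left(-1 + 625 + 50\right)} \left(37 - 0\right) = \frac{3}{2 \cdot 674} \left(37 + 0\right) = \frac{3}{2} \cdot \frac{1}{674} \cdot 37 = \frac{3}{1348} \cdot 37 = \frac{111}{1348}$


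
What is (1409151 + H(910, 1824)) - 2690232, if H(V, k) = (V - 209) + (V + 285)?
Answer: -1279185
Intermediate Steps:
H(V, k) = 76 + 2*V (H(V, k) = (-209 + V) + (285 + V) = 76 + 2*V)
(1409151 + H(910, 1824)) - 2690232 = (1409151 + (76 + 2*910)) - 2690232 = (1409151 + (76 + 1820)) - 2690232 = (1409151 + 1896) - 2690232 = 1411047 - 2690232 = -1279185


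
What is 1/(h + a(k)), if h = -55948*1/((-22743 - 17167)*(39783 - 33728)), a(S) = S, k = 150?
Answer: 120827525/18124156724 ≈ 0.0066667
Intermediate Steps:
h = 27974/120827525 (h = -55948/((-39910*6055)) = -55948/(-241655050) = -55948*(-1/241655050) = 27974/120827525 ≈ 0.00023152)
1/(h + a(k)) = 1/(27974/120827525 + 150) = 1/(18124156724/120827525) = 120827525/18124156724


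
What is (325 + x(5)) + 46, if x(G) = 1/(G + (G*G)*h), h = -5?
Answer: 44519/120 ≈ 370.99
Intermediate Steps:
x(G) = 1/(G - 5*G²) (x(G) = 1/(G + (G*G)*(-5)) = 1/(G + G²*(-5)) = 1/(G - 5*G²))
(325 + x(5)) + 46 = (325 + 1/(5*(1 - 5*5))) + 46 = (325 + 1/(5*(1 - 25))) + 46 = (325 + (⅕)/(-24)) + 46 = (325 + (⅕)*(-1/24)) + 46 = (325 - 1/120) + 46 = 38999/120 + 46 = 44519/120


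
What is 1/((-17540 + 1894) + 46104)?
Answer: 1/30458 ≈ 3.2832e-5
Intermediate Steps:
1/((-17540 + 1894) + 46104) = 1/(-15646 + 46104) = 1/30458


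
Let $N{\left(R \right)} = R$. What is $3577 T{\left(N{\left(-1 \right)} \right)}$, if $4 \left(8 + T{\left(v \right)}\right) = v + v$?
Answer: $- \frac{60809}{2} \approx -30405.0$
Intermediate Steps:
$T{\left(v \right)} = -8 + \frac{v}{2}$ ($T{\left(v \right)} = -8 + \frac{v + v}{4} = -8 + \frac{2 v}{4} = -8 + \frac{v}{2}$)
$3577 T{\left(N{\left(-1 \right)} \right)} = 3577 \left(-8 + \frac{1}{2} \left(-1\right)\right) = 3577 \left(-8 - \frac{1}{2}\right) = 3577 \left(- \frac{17}{2}\right) = - \frac{60809}{2}$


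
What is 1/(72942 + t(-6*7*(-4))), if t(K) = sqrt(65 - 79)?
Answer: 36471/2660267689 - I*sqrt(14)/5320535378 ≈ 1.371e-5 - 7.0325e-10*I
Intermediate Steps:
t(K) = I*sqrt(14) (t(K) = sqrt(-14) = I*sqrt(14))
1/(72942 + t(-6*7*(-4))) = 1/(72942 + I*sqrt(14))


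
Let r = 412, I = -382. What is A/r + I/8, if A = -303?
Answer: -4994/103 ≈ -48.485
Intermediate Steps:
A/r + I/8 = -303/412 - 382/8 = -303*1/412 - 382*1/8 = -303/412 - 191/4 = -4994/103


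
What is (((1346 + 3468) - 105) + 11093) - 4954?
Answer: 10848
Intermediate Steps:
(((1346 + 3468) - 105) + 11093) - 4954 = ((4814 - 105) + 11093) - 4954 = (4709 + 11093) - 4954 = 15802 - 4954 = 10848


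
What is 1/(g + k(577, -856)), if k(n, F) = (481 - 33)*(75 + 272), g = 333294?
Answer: 1/488750 ≈ 2.0460e-6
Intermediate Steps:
k(n, F) = 155456 (k(n, F) = 448*347 = 155456)
1/(g + k(577, -856)) = 1/(333294 + 155456) = 1/488750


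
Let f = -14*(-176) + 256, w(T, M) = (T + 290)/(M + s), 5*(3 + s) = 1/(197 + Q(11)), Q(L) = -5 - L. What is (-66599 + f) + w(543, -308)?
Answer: -17979753931/281454 ≈ -63882.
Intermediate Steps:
s = -2714/905 (s = -3 + 1/(5*(197 + (-5 - 1*11))) = -3 + 1/(5*(197 + (-5 - 11))) = -3 + 1/(5*(197 - 16)) = -3 + (1/5)/181 = -3 + (1/5)*(1/181) = -3 + 1/905 = -2714/905 ≈ -2.9989)
w(T, M) = (290 + T)/(-2714/905 + M) (w(T, M) = (T + 290)/(M - 2714/905) = (290 + T)/(-2714/905 + M))
f = 2720 (f = 2464 + 256 = 2720)
(-66599 + f) + w(543, -308) = (-66599 + 2720) + 905*(290 + 543)/(-2714 + 905*(-308)) = -63879 + 905*833/(-2714 - 278740) = -63879 + 905*833/(-281454) = -63879 + 905*(-1/281454)*833 = -63879 - 753865/281454 = -17979753931/281454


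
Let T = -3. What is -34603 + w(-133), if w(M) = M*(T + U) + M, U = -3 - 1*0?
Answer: -33938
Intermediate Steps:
U = -3 (U = -3 + 0 = -3)
w(M) = -5*M (w(M) = M*(-3 - 3) + M = M*(-6) + M = -6*M + M = -5*M)
-34603 + w(-133) = -34603 - 5*(-133) = -34603 + 665 = -33938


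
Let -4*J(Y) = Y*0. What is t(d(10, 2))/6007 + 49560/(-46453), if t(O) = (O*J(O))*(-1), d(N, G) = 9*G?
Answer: -49560/46453 ≈ -1.0669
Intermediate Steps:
J(Y) = 0 (J(Y) = -Y*0/4 = -¼*0 = 0)
t(O) = 0 (t(O) = (O*0)*(-1) = 0*(-1) = 0)
t(d(10, 2))/6007 + 49560/(-46453) = 0/6007 + 49560/(-46453) = 0*(1/6007) + 49560*(-1/46453) = 0 - 49560/46453 = -49560/46453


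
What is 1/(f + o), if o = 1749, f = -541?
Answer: 1/1208 ≈ 0.00082781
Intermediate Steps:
1/(f + o) = 1/(-541 + 1749) = 1/1208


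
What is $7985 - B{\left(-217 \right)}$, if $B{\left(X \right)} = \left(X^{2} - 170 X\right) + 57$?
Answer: $-76051$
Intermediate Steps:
$B{\left(X \right)} = 57 + X^{2} - 170 X$
$7985 - B{\left(-217 \right)} = 7985 - \left(57 + \left(-217\right)^{2} - -36890\right) = 7985 - \left(57 + 47089 + 36890\right) = 7985 - 84036 = -76051$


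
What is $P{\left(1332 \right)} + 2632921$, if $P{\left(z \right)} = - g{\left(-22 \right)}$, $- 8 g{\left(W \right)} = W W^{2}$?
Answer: $2631590$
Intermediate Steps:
$g{\left(W \right)} = - \frac{W^{3}}{8}$ ($g{\left(W \right)} = - \frac{W W^{2}}{8} = - \frac{W^{3}}{8}$)
$P{\left(z \right)} = -1331$ ($P{\left(z \right)} = - \frac{\left(-1\right) \left(-22\right)^{3}}{8} = - \frac{\left(-1\right) \left(-10648\right)}{8} = \left(-1\right) 1331 = -1331$)
$P{\left(1332 \right)} + 2632921 = -1331 + 2632921 = 2631590$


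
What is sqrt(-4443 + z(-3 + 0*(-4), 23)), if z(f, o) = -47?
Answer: I*sqrt(4490) ≈ 67.007*I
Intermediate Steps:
sqrt(-4443 + z(-3 + 0*(-4), 23)) = sqrt(-4443 - 47) = sqrt(-4490) = I*sqrt(4490)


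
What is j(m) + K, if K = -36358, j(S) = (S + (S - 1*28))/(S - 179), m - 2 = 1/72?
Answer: -463308268/12743 ≈ -36358.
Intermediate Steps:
m = 145/72 (m = 2 + 1/72 = 145/72 ≈ 2.0139)
j(S) = (-28 + 2*S)/(-179 + S) (j(S) = (S + (S - 28))/(-179 + S) = (S + (-28 + S))/(-179 + S) = (-28 + 2*S)/(-179 + S))
j(m) + K = 2*(-14 + 145/72)/(-179 + 145/72) - 36358 = 2*(-863/72)/(-12743/72) - 36358 = 2*(-72/12743)*(-863/72) - 36358 = 1726/12743 - 36358 = -463308268/12743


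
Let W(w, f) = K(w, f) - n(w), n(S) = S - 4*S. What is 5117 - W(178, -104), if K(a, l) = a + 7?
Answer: 4398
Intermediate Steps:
K(a, l) = 7 + a
n(S) = -3*S
W(w, f) = 7 + 4*w (W(w, f) = (7 + w) - (-3)*w = (7 + w) + 3*w = 7 + 4*w)
5117 - W(178, -104) = 5117 - (7 + 4*178) = 5117 - (7 + 712) = 5117 - 1*719 = 5117 - 719 = 4398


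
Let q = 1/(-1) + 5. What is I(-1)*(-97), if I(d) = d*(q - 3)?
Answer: 97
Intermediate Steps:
q = 4 (q = -1 + 5 = 4)
I(d) = d (I(d) = d*(4 - 3) = d*1 = d)
I(-1)*(-97) = -1*(-97) = 97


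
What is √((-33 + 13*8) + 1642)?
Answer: √1713 ≈ 41.388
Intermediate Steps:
√((-33 + 13*8) + 1642) = √((-33 + 104) + 1642) = √(71 + 1642) = √1713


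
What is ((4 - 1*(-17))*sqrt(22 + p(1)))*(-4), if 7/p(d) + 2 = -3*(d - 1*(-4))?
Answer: -84*sqrt(6239)/17 ≈ -390.29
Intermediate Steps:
p(d) = 7/(-14 - 3*d) (p(d) = 7/(-2 - 3*(d - 1*(-4))) = 7/(-2 - 3*(d + 4)) = 7/(-2 - 3*(4 + d)) = 7/(-2 + (-12 - 3*d)) = 7/(-14 - 3*d))
((4 - 1*(-17))*sqrt(22 + p(1)))*(-4) = ((4 - 1*(-17))*sqrt(22 - 7/(14 + 3*1)))*(-4) = ((4 + 17)*sqrt(22 - 7/(14 + 3)))*(-4) = (21*sqrt(22 - 7/17))*(-4) = (21*sqrt(367/17))*(-4) = (21*(sqrt(6239)/17))*(-4) = (21*sqrt(6239)/17)*(-4) = -84*sqrt(6239)/17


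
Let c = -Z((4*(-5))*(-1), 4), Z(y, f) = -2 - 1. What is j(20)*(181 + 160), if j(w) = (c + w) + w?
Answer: 14663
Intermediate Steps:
Z(y, f) = -3
c = 3 (c = -1*(-3) = 3)
j(w) = 3 + 2*w (j(w) = (3 + w) + w = 3 + 2*w)
j(20)*(181 + 160) = (3 + 2*20)*(181 + 160) = (3 + 40)*341 = 43*341 = 14663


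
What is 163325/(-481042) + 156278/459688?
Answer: 24434769/55282308724 ≈ 0.00044200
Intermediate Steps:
163325/(-481042) + 156278/459688 = 163325*(-1/481042) + 156278*(1/459688) = -163325/481042 + 78139/229844 = 24434769/55282308724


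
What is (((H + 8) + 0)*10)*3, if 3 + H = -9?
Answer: -120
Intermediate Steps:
H = -12 (H = -3 - 9 = -12)
(((H + 8) + 0)*10)*3 = (((-12 + 8) + 0)*10)*3 = ((-4 + 0)*10)*3 = -4*10*3 = -40*3 = -120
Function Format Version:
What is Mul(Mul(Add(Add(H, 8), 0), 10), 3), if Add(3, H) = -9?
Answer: -120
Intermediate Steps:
H = -12 (H = Add(-3, -9) = -12)
Mul(Mul(Add(Add(H, 8), 0), 10), 3) = Mul(Mul(Add(Add(-12, 8), 0), 10), 3) = Mul(Mul(Add(-4, 0), 10), 3) = Mul(Mul(-4, 10), 3) = Mul(-40, 3) = -120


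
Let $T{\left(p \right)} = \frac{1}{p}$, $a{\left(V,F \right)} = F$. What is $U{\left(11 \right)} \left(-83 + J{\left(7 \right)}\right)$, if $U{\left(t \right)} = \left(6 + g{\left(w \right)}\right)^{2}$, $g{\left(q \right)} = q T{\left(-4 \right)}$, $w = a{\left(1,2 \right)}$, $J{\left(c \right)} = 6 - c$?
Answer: $-2541$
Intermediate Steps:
$w = 2$
$g{\left(q \right)} = - \frac{q}{4}$ ($g{\left(q \right)} = \frac{q}{-4} = q \left(- \frac{1}{4}\right) = - \frac{q}{4}$)
$U{\left(t \right)} = \frac{121}{4}$ ($U{\left(t \right)} = \left(6 - \frac{1}{2}\right)^{2} = \left(\frac{11}{2}\right)^{2} = \frac{121}{4}$)
$U{\left(11 \right)} \left(-83 + J{\left(7 \right)}\right) = \frac{121 \left(-83 + \left(6 - 7\right)\right)}{4} = \frac{121 \left(-83 - 1\right)}{4} = \frac{121}{4} \left(-84\right) = -2541$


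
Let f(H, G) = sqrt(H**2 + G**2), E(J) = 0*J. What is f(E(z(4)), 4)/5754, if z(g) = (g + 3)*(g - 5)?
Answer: 2/2877 ≈ 0.00069517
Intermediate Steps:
z(g) = (-5 + g)*(3 + g) (z(g) = (3 + g)*(-5 + g) = (-5 + g)*(3 + g))
E(J) = 0
f(H, G) = sqrt(G**2 + H**2)
f(E(z(4)), 4)/5754 = sqrt(4**2 + 0**2)/5754 = sqrt(16 + 0)*(1/5754) = sqrt(16)*(1/5754) = 4*(1/5754) = 2/2877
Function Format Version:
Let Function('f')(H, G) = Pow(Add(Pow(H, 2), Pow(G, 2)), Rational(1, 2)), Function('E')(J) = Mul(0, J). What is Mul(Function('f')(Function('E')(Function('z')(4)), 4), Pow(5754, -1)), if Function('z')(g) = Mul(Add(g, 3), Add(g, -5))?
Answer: Rational(2, 2877) ≈ 0.00069517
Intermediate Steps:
Function('z')(g) = Mul(Add(-5, g), Add(3, g)) (Function('z')(g) = Mul(Add(3, g), Add(-5, g)) = Mul(Add(-5, g), Add(3, g)))
Function('E')(J) = 0
Function('f')(H, G) = Pow(Add(Pow(G, 2), Pow(H, 2)), Rational(1, 2))
Mul(Function('f')(Function('E')(Function('z')(4)), 4), Pow(5754, -1)) = Mul(Pow(Add(Pow(4, 2), Pow(0, 2)), Rational(1, 2)), Pow(5754, -1)) = Mul(Pow(Add(16, 0), Rational(1, 2)), Rational(1, 5754)) = Mul(Pow(16, Rational(1, 2)), Rational(1, 5754)) = Mul(4, Rational(1, 5754)) = Rational(2, 2877)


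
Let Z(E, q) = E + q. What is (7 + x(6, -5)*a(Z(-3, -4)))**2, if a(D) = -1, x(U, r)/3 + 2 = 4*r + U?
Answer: 3025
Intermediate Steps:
x(U, r) = -6 + 3*U + 12*r (x(U, r) = -6 + 3*(4*r + U) = -6 + 3*(U + 4*r) = -6 + (3*U + 12*r) = -6 + 3*U + 12*r)
(7 + x(6, -5)*a(Z(-3, -4)))**2 = (7 + (-6 + 3*6 + 12*(-5))*(-1))**2 = (7 + (-6 + 18 - 60)*(-1))**2 = (7 - 48*(-1))**2 = (7 + 48)**2 = 55**2 = 3025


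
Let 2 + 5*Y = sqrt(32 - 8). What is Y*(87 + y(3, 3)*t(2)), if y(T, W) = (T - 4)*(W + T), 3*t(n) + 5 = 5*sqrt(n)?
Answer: -2*(1 - sqrt(6))*(97 - 10*sqrt(2))/5 ≈ 48.041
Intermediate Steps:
Y = -2/5 + 2*sqrt(6)/5 (Y = -2/5 + sqrt(32 - 8)/5 = -2/5 + sqrt(24)/5 = -2/5 + (2*sqrt(6))/5 = -2/5 + 2*sqrt(6)/5 ≈ 0.57980)
t(n) = -5/3 + 5*sqrt(n)/3 (t(n) = -5/3 + (5*sqrt(n))/3 = -5/3 + 5*sqrt(n)/3)
y(T, W) = (-4 + T)*(T + W)
Y*(87 + y(3, 3)*t(2)) = (-2/5 + 2*sqrt(6)/5)*(87 + (3**2 - 4*3 - 4*3 + 3*3)*(-5/3 + 5*sqrt(2)/3)) = (-2/5 + 2*sqrt(6)/5)*(87 + (9 - 12 - 12 + 9)*(-5/3 + 5*sqrt(2)/3)) = (-2/5 + 2*sqrt(6)/5)*(87 - 6*(-5/3 + 5*sqrt(2)/3)) = (-2/5 + 2*sqrt(6)/5)*(87 + (10 - 10*sqrt(2))) = (-2/5 + 2*sqrt(6)/5)*(97 - 10*sqrt(2)) = (97 - 10*sqrt(2))*(-2/5 + 2*sqrt(6)/5)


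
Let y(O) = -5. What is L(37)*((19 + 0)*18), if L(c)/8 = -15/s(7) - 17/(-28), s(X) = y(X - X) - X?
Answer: 35568/7 ≈ 5081.1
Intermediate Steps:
s(X) = -5 - X
L(c) = 104/7 (L(c) = 8*(-15/(-5 - 1*7) - 17/(-28)) = 8*(-15/(-5 - 7) - 17*(-1/28)) = 8*(-15/(-12) + 17/28) = 8*(-15*(-1/12) + 17/28) = 8*(5/4 + 17/28) = 8*(13/7) = 104/7)
L(37)*((19 + 0)*18) = 104*((19 + 0)*18)/7 = 104*(19*18)/7 = (104/7)*342 = 35568/7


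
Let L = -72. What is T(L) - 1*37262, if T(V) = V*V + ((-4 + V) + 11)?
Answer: -32143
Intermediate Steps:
T(V) = 7 + V + V**2 (T(V) = V**2 + (7 + V) = 7 + V + V**2)
T(L) - 1*37262 = (7 - 72 + (-72)**2) - 1*37262 = (7 - 72 + 5184) - 37262 = 5119 - 37262 = -32143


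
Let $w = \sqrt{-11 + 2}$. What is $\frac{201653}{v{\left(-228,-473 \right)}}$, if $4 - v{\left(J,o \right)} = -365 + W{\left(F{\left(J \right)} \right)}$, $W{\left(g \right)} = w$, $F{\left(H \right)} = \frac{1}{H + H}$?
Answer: $\frac{8267773}{15130} + \frac{201653 i}{45390} \approx 546.45 + 4.4427 i$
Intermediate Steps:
$F{\left(H \right)} = \frac{1}{2 H}$
$w = 3 i$ ($w = \sqrt{-9} = 3 i \approx 3.0 i$)
$W{\left(g \right)} = 3 i$
$v{\left(J,o \right)} = 369 - 3 i$ ($v{\left(J,o \right)} = 4 - \left(-365 + 3 i\right) = 4 + \left(365 - 3 i\right) = 369 - 3 i$)
$\frac{201653}{v{\left(-228,-473 \right)}} = \frac{201653}{369 - 3 i} = 201653 \frac{369 + 3 i}{136170} = \frac{201653 \left(369 + 3 i\right)}{136170}$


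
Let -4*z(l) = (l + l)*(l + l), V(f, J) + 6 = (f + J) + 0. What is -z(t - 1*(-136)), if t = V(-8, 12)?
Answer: 17956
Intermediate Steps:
V(f, J) = -6 + J + f (V(f, J) = -6 + ((f + J) + 0) = -6 + ((J + f) + 0) = -6 + (J + f) = -6 + J + f)
t = -2 (t = -6 + 12 - 8 = -2)
z(l) = -l² (z(l) = -(l + l)*(l + l)/4 = -2*l*2*l/4 = -l²)
-z(t - 1*(-136)) = -(-1)*(-2 - 1*(-136))² = -(-1)*(-2 + 136)² = -(-1)*134² = -(-1)*17956 = -1*(-17956) = 17956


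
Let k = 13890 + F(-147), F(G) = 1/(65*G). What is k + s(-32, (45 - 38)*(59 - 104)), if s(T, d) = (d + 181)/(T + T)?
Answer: 4247646553/305760 ≈ 13892.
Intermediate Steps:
F(G) = 1/(65*G)
k = 132718949/9555 (k = 13890 + (1/65)/(-147) = 13890 + (1/65)*(-1/147) = 13890 - 1/9555 = 132718949/9555 ≈ 13890.)
s(T, d) = (181 + d)/(2*T) (s(T, d) = (181 + d)/((2*T)) = (181 + d)*(1/(2*T)) = (181 + d)/(2*T))
k + s(-32, (45 - 38)*(59 - 104)) = 132718949/9555 + (½)*(181 + (45 - 38)*(59 - 104))/(-32) = 132718949/9555 + (½)*(-1/32)*(181 + 7*(-45)) = 132718949/9555 + (½)*(-1/32)*(181 - 315) = 132718949/9555 + (½)*(-1/32)*(-134) = 132718949/9555 + 67/32 = 4247646553/305760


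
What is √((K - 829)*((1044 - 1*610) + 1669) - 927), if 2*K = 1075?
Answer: I*√2455806/2 ≈ 783.55*I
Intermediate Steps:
K = 1075/2 (K = (½)*1075 = 1075/2 ≈ 537.50)
√((K - 829)*((1044 - 1*610) + 1669) - 927) = √((1075/2 - 829)*((1044 - 1*610) + 1669) - 927) = √(-583*((1044 - 610) + 1669)/2 - 927) = √(-583*(434 + 1669)/2 - 927) = √(-583/2*2103 - 927) = √(-1226049/2 - 927) = √(-1227903/2) = I*√2455806/2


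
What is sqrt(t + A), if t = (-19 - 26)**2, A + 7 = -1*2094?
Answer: 2*I*sqrt(19) ≈ 8.7178*I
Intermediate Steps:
A = -2101 (A = -7 - 1*2094 = -7 - 2094 = -2101)
t = 2025 (t = (-45)**2 = 2025)
sqrt(t + A) = sqrt(2025 - 2101) = sqrt(-76) = 2*I*sqrt(19)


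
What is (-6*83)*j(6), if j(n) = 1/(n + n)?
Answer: -83/2 ≈ -41.500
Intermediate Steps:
j(n) = 1/(2*n)
(-6*83)*j(6) = (-6*83)*((½)/6) = -249/6 = -498*1/12 = -83/2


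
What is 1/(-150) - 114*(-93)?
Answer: 1590299/150 ≈ 10602.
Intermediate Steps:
1/(-150) - 114*(-93) = -1/150 + 10602 = 1590299/150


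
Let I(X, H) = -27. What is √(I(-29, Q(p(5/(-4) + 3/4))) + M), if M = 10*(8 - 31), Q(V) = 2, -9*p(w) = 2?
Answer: I*√257 ≈ 16.031*I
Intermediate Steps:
p(w) = -2/9 (p(w) = -⅑*2 = -2/9)
M = -230 (M = 10*(-23) = -230)
√(I(-29, Q(p(5/(-4) + 3/4))) + M) = √(-27 - 230) = √(-257) = I*√257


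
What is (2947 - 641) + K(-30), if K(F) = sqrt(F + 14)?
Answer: 2306 + 4*I ≈ 2306.0 + 4.0*I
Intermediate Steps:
K(F) = sqrt(14 + F)
(2947 - 641) + K(-30) = (2947 - 641) + sqrt(14 - 30) = 2306 + sqrt(-16) = 2306 + 4*I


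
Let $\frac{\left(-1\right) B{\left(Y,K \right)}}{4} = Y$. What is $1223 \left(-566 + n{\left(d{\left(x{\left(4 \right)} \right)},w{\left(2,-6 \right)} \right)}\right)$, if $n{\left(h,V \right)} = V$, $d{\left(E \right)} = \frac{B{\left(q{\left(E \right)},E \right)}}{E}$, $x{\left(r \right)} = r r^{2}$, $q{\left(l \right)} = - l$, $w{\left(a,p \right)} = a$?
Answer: $-689772$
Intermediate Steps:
$B{\left(Y,K \right)} = - 4 Y$
$x{\left(r \right)} = r^{3}$
$d{\left(E \right)} = 4$ ($d{\left(E \right)} = \frac{\left(-4\right) \left(- E\right)}{E} = \frac{4 E}{E} = 4$)
$1223 \left(-566 + n{\left(d{\left(x{\left(4 \right)} \right)},w{\left(2,-6 \right)} \right)}\right) = 1223 \left(-566 + 2\right) = 1223 \left(-564\right) = -689772$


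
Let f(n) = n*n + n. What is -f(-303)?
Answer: -91506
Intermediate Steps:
f(n) = n + n**2 (f(n) = n**2 + n = n + n**2)
-f(-303) = -(-303)*(1 - 303) = -(-303)*(-302) = -1*91506 = -91506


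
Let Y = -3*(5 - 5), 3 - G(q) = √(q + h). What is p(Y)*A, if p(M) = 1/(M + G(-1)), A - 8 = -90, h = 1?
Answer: -82/3 ≈ -27.333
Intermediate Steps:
A = -82 (A = 8 - 90 = -82)
G(q) = 3 - √(1 + q) (G(q) = 3 - √(q + 1) = 3 - √(1 + q))
Y = 0 (Y = -3*0 = 0)
p(M) = 1/(3 + M) (p(M) = 1/(M + (3 - √(1 - 1))) = 1/(M + (3 - √0)) = 1/(M + (3 - 1*0)) = 1/(M + (3 + 0)) = 1/(M + 3) = 1/(3 + M))
p(Y)*A = -82/(3 + 0) = -82/3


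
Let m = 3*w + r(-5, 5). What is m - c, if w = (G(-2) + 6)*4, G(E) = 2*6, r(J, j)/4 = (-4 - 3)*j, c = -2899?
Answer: 2975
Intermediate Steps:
r(J, j) = -28*j (r(J, j) = 4*((-4 - 3)*j) = 4*(-7*j) = -28*j)
G(E) = 12
w = 72 (w = (12 + 6)*4 = 18*4 = 72)
m = 76 (m = 3*72 - 28*5 = 216 - 140 = 76)
m - c = 76 - 1*(-2899) = 76 + 2899 = 2975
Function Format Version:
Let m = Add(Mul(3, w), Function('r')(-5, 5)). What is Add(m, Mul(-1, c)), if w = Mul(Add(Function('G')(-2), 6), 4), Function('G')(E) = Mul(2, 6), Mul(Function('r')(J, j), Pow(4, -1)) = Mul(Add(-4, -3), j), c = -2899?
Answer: 2975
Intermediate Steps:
Function('r')(J, j) = Mul(-28, j) (Function('r')(J, j) = Mul(4, Mul(Add(-4, -3), j)) = Mul(4, Mul(-7, j)) = Mul(-28, j))
Function('G')(E) = 12
w = 72 (w = Mul(Add(12, 6), 4) = Mul(18, 4) = 72)
m = 76 (m = Add(Mul(3, 72), Mul(-28, 5)) = Add(216, -140) = 76)
Add(m, Mul(-1, c)) = Add(76, Mul(-1, -2899)) = Add(76, 2899) = 2975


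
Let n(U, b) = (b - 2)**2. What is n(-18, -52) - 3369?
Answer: -453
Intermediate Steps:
n(U, b) = (-2 + b)**2
n(-18, -52) - 3369 = (-2 - 52)**2 - 3369 = (-54)**2 - 3369 = 2916 - 3369 = -453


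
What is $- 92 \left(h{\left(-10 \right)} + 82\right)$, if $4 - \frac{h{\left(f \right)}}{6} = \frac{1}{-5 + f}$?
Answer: $- \frac{48944}{5} \approx -9788.8$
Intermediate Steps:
$h{\left(f \right)} = 24 - \frac{6}{-5 + f}$
$- 92 \left(h{\left(-10 \right)} + 82\right) = - 92 \left(\frac{6 \left(-21 + 4 \left(-10\right)\right)}{-5 - 10} + 82\right) = - 92 \left(\frac{6 \left(-21 - 40\right)}{-15} + 82\right) = - 92 \left(6 \left(- \frac{1}{15}\right) \left(-61\right) + 82\right) = - 92 \left(\frac{122}{5} + 82\right) = - \frac{92 \cdot 532}{5} = \left(-1\right) \frac{48944}{5} = - \frac{48944}{5}$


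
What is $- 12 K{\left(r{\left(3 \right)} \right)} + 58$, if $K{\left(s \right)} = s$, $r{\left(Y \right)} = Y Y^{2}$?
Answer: $-266$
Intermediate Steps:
$r{\left(Y \right)} = Y^{3}$
$- 12 K{\left(r{\left(3 \right)} \right)} + 58 = - 12 \cdot 3^{3} + 58 = \left(-12\right) 27 + 58 = -324 + 58 = -266$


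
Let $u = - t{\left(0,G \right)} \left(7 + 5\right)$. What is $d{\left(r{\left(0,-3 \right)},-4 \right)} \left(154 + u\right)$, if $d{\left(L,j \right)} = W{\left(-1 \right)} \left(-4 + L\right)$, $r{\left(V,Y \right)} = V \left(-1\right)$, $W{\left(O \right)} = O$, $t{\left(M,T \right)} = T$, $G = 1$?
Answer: $568$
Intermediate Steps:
$r{\left(V,Y \right)} = - V$
$d{\left(L,j \right)} = 4 - L$ ($d{\left(L,j \right)} = - (-4 + L) = 4 - L$)
$u = -12$ ($u = - 1 \left(7 + 5\right) = - 1 \cdot 12 = \left(-1\right) 12 = -12$)
$d{\left(r{\left(0,-3 \right)},-4 \right)} \left(154 + u\right) = \left(4 - \left(-1\right) 0\right) \left(154 - 12\right) = \left(4 - 0\right) 142 = \left(4 + 0\right) 142 = 4 \cdot 142 = 568$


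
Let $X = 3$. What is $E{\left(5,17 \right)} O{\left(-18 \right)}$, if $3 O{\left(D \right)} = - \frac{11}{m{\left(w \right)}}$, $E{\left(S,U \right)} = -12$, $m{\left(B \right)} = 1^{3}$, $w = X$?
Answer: $44$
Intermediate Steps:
$w = 3$
$m{\left(B \right)} = 1$
$O{\left(D \right)} = - \frac{11}{3}$ ($O{\left(D \right)} = \frac{\left(-11\right) 1^{-1}}{3} = \frac{\left(-11\right) 1}{3} = \frac{1}{3} \left(-11\right) = - \frac{11}{3}$)
$E{\left(5,17 \right)} O{\left(-18 \right)} = \left(-12\right) \left(- \frac{11}{3}\right) = 44$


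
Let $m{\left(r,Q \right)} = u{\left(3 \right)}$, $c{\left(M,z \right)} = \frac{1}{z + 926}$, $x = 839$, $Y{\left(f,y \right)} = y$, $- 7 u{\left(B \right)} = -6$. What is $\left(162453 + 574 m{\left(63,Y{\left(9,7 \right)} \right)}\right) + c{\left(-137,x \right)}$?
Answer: $\frac{287597926}{1765} \approx 1.6295 \cdot 10^{5}$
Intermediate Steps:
$u{\left(B \right)} = \frac{6}{7}$ ($u{\left(B \right)} = \left(- \frac{1}{7}\right) \left(-6\right) = \frac{6}{7}$)
$c{\left(M,z \right)} = \frac{1}{926 + z}$
$m{\left(r,Q \right)} = \frac{6}{7}$
$\left(162453 + 574 m{\left(63,Y{\left(9,7 \right)} \right)}\right) + c{\left(-137,x \right)} = \left(162453 + 574 \cdot \frac{6}{7}\right) + \frac{1}{926 + 839} = \left(162453 + 492\right) + \frac{1}{1765} = 162945 + \frac{1}{1765} = \frac{287597926}{1765}$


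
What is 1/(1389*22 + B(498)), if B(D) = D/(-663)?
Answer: 221/6753152 ≈ 3.2725e-5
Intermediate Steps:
B(D) = -D/663 (B(D) = D*(-1/663) = -D/663)
1/(1389*22 + B(498)) = 1/(1389*22 - 1/663*498) = 1/(30558 - 166/221) = 1/(6753152/221) = 221/6753152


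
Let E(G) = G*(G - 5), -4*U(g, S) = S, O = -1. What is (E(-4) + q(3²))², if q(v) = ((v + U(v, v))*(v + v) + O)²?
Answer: 3390150625/16 ≈ 2.1188e+8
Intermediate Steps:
U(g, S) = -S/4
E(G) = G*(-5 + G)
q(v) = (-1 + 3*v²/2)² (q(v) = ((v - v/4)*(v + v) - 1)² = ((3*v/4)*(2*v) - 1)² = (3*v²/2 - 1)² = (-1 + 3*v²/2)²)
(E(-4) + q(3²))² = (-4*(-5 - 4) + (-2 + 3*(3²)²)²/4)² = (-4*(-9) + (-2 + 3*9²)²/4)² = (36 + (-2 + 3*81)²/4)² = (36 + (-2 + 243)²/4)² = (36 + (¼)*241²)² = (36 + (¼)*58081)² = (36 + 58081/4)² = (58225/4)² = 3390150625/16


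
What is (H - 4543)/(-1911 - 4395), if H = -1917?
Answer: 3230/3153 ≈ 1.0244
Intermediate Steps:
(H - 4543)/(-1911 - 4395) = (-1917 - 4543)/(-1911 - 4395) = -6460/(-6306) = -6460*(-1/6306) = 3230/3153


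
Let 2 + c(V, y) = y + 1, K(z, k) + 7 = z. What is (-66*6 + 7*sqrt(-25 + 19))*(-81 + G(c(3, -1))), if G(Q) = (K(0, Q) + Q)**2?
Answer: 0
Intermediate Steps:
K(z, k) = -7 + z
c(V, y) = -1 + y (c(V, y) = -2 + (y + 1) = -2 + (1 + y) = -1 + y)
G(Q) = (-7 + Q)**2 (G(Q) = ((-7 + 0) + Q)**2 = (-7 + Q)**2)
(-66*6 + 7*sqrt(-25 + 19))*(-81 + G(c(3, -1))) = (-66*6 + 7*sqrt(-25 + 19))*(-81 + (-7 + (-1 - 1))**2) = (-396 + 7*sqrt(-6))*(-81 + (-7 - 2)**2) = (-396 + 7*(I*sqrt(6)))*(-81 + (-9)**2) = (-396 + 7*I*sqrt(6))*(-81 + 81) = (-396 + 7*I*sqrt(6))*0 = 0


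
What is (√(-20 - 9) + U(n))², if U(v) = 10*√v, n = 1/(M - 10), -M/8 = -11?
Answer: -1081/39 + 10*I*√2262/39 ≈ -27.718 + 12.195*I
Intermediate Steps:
M = 88 (M = -8*(-11) = 88)
n = 1/78 (n = 1/(88 - 10) = 1/78 ≈ 0.012821)
(√(-20 - 9) + U(n))² = (√(-20 - 9) + 10*√(1/78))² = (√(-29) + 10*(√78/78))² = (I*√29 + 5*√78/39)² = (5*√78/39 + I*√29)²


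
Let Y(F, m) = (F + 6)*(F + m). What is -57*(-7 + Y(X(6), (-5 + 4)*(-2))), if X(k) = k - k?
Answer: -285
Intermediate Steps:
X(k) = 0
Y(F, m) = (6 + F)*(F + m)
-57*(-7 + Y(X(6), (-5 + 4)*(-2))) = -57*(-7 + (0**2 + 6*0 + 6*((-5 + 4)*(-2)) + 0*((-5 + 4)*(-2)))) = -57*(-7 + (0 + 0 + 6*(-1*(-2)) + 0*(-1*(-2)))) = -57*(-7 + (0 + 0 + 6*2 + 0*2)) = -57*(-7 + (0 + 0 + 12 + 0)) = -57*(-7 + 12) = -57*5 = -285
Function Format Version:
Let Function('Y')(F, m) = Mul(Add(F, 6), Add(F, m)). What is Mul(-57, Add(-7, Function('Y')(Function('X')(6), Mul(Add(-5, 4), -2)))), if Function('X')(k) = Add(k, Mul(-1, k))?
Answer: -285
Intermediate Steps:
Function('X')(k) = 0
Function('Y')(F, m) = Mul(Add(6, F), Add(F, m))
Mul(-57, Add(-7, Function('Y')(Function('X')(6), Mul(Add(-5, 4), -2)))) = Mul(-57, Add(-7, Add(Pow(0, 2), Mul(6, 0), Mul(6, Mul(Add(-5, 4), -2)), Mul(0, Mul(Add(-5, 4), -2))))) = Mul(-57, Add(-7, Add(0, 0, Mul(6, Mul(-1, -2)), Mul(0, Mul(-1, -2))))) = Mul(-57, Add(-7, Add(0, 0, Mul(6, 2), Mul(0, 2)))) = Mul(-57, Add(-7, Add(0, 0, 12, 0))) = Mul(-57, Add(-7, 12)) = Mul(-57, 5) = -285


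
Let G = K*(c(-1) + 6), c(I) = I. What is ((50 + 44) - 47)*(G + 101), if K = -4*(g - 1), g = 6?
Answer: 47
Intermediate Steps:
K = -20 (K = -4*(6 - 1) = -4*5 = -20)
G = -100 (G = -20*(-1 + 6) = -20*5 = -100)
((50 + 44) - 47)*(G + 101) = ((50 + 44) - 47)*(-100 + 101) = (94 - 47)*1 = 47*1 = 47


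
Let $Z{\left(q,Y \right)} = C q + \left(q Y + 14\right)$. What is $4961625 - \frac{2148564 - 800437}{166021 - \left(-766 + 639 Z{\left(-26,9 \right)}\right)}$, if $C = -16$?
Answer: $\frac{206119439248}{41543} \approx 4.9616 \cdot 10^{6}$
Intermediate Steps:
$Z{\left(q,Y \right)} = 14 - 16 q + Y q$ ($Z{\left(q,Y \right)} = - 16 q + \left(q Y + 14\right) = - 16 q + \left(Y q + 14\right) = - 16 q + \left(14 + Y q\right) = 14 - 16 q + Y q$)
$4961625 - \frac{2148564 - 800437}{166021 - \left(-766 + 639 Z{\left(-26,9 \right)}\right)} = 4961625 - \frac{2148564 - 800437}{166021 + \left(766 - 639 \left(14 - -416 + 9 \left(-26\right)\right)\right)} = 4961625 - \frac{1348127}{166021 + \left(766 - 639 \left(14 + 416 - 234\right)\right)} = 4961625 - \frac{1348127}{166021 + \left(766 - 125244\right)} = 4961625 - \frac{1348127}{166021 - 124478} = 4961625 - \frac{1348127}{41543} = \frac{206119439248}{41543}$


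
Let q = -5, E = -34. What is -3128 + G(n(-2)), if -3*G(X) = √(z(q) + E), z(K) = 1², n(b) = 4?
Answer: -3128 - I*√33/3 ≈ -3128.0 - 1.9149*I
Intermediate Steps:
z(K) = 1
G(X) = -I*√33/3 (G(X) = -√(1 - 34)/3 = -I*√33/3)
-3128 + G(n(-2)) = -3128 - I*√33/3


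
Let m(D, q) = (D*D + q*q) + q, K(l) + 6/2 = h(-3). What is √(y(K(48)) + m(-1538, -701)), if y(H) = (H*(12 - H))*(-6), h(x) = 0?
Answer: √2856414 ≈ 1690.1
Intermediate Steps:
K(l) = -3 (K(l) = -3 + 0 = -3)
m(D, q) = q + D² + q² (m(D, q) = (D² + q²) + q = q + D² + q²)
y(H) = -6*H*(12 - H)
√(y(K(48)) + m(-1538, -701)) = √(6*(-3)*(-12 - 3) + (-701 + (-1538)² + (-701)²)) = √(6*(-3)*(-15) + (-701 + 2365444 + 491401)) = √(270 + 2856144) = √2856414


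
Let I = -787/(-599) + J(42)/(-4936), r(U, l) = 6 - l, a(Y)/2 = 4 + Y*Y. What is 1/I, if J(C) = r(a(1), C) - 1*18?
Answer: 1478332/1958489 ≈ 0.75483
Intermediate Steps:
a(Y) = 8 + 2*Y² (a(Y) = 2*(4 + Y*Y) = 2*(4 + Y²) = 8 + 2*Y²)
J(C) = -12 - C (J(C) = (6 - C) - 1*18 = (6 - C) - 18 = -12 - C)
I = 1958489/1478332 (I = -787/(-599) + (-12 - 1*42)/(-4936) = -787*(-1/599) + (-12 - 42)*(-1/4936) = 787/599 - 54*(-1/4936) = 787/599 + 27/2468 = 1958489/1478332 ≈ 1.3248)
1/I = 1/(1958489/1478332) = 1478332/1958489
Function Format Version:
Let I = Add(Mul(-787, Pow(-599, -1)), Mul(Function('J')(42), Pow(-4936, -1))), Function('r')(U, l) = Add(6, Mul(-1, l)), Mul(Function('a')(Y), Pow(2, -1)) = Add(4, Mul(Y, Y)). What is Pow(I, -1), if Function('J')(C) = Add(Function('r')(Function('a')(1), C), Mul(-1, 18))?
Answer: Rational(1478332, 1958489) ≈ 0.75483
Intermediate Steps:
Function('a')(Y) = Add(8, Mul(2, Pow(Y, 2))) (Function('a')(Y) = Mul(2, Add(4, Mul(Y, Y))) = Mul(2, Add(4, Pow(Y, 2))) = Add(8, Mul(2, Pow(Y, 2))))
Function('J')(C) = Add(-12, Mul(-1, C)) (Function('J')(C) = Add(Add(6, Mul(-1, C)), Mul(-1, 18)) = Add(Add(6, Mul(-1, C)), -18) = Add(-12, Mul(-1, C)))
I = Rational(1958489, 1478332) (I = Add(Mul(-787, Pow(-599, -1)), Mul(Add(-12, Mul(-1, 42)), Pow(-4936, -1))) = Add(Mul(-787, Rational(-1, 599)), Mul(Add(-12, -42), Rational(-1, 4936))) = Add(Rational(787, 599), Mul(-54, Rational(-1, 4936))) = Add(Rational(787, 599), Rational(27, 2468)) = Rational(1958489, 1478332) ≈ 1.3248)
Pow(I, -1) = Pow(Rational(1958489, 1478332), -1) = Rational(1478332, 1958489)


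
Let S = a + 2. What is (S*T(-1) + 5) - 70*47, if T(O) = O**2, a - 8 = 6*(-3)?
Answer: -3293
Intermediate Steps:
a = -10 (a = 8 + 6*(-3) = 8 - 18 = -10)
S = -8 (S = -10 + 2 = -8)
(S*T(-1) + 5) - 70*47 = (-8*(-1)**2 + 5) - 70*47 = (-8*1 + 5) - 3290 = (-8 + 5) - 3290 = -3 - 3290 = -3293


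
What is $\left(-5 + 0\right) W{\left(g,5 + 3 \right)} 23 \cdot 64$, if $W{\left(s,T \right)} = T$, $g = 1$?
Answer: $-58880$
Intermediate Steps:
$\left(-5 + 0\right) W{\left(g,5 + 3 \right)} 23 \cdot 64 = \left(-5 + 0\right) \left(5 + 3\right) 23 \cdot 64 = \left(-5\right) 8 \cdot 23 \cdot 64 = \left(-40\right) 23 \cdot 64 = \left(-920\right) 64 = -58880$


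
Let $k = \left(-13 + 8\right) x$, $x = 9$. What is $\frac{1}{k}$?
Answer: $- \frac{1}{45} \approx -0.022222$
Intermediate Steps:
$k = -45$ ($k = \left(-13 + 8\right) 9 = \left(-5\right) 9 = -45$)
$\frac{1}{k} = \frac{1}{-45} = - \frac{1}{45}$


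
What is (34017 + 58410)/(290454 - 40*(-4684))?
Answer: 92427/477814 ≈ 0.19344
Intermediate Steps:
(34017 + 58410)/(290454 - 40*(-4684)) = 92427/(290454 + 187360) = 92427/477814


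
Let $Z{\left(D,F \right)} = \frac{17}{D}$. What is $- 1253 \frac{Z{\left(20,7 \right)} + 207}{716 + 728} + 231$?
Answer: $\frac{1462559}{28880} \approx 50.643$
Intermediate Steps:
$- 1253 \frac{Z{\left(20,7 \right)} + 207}{716 + 728} + 231 = - 1253 \frac{\frac{17}{20} + 207}{716 + 728} + 231 = - 1253 \frac{17 \cdot \frac{1}{20} + 207}{1444} + 231 = - 1253 \left(\frac{17}{20} + 207\right) \frac{1}{1444} + 231 = - 1253 \cdot \frac{4157}{20} \cdot \frac{1}{1444} + 231 = \left(-1253\right) \frac{4157}{28880} + 231 = - \frac{5208721}{28880} + 231 = \frac{1462559}{28880}$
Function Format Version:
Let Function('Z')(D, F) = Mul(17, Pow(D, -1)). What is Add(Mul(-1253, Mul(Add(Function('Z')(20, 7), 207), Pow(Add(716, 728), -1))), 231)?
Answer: Rational(1462559, 28880) ≈ 50.643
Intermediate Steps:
Add(Mul(-1253, Mul(Add(Function('Z')(20, 7), 207), Pow(Add(716, 728), -1))), 231) = Add(Mul(-1253, Mul(Add(Mul(17, Pow(20, -1)), 207), Pow(Add(716, 728), -1))), 231) = Add(Mul(-1253, Mul(Add(Mul(17, Rational(1, 20)), 207), Pow(1444, -1))), 231) = Add(Mul(-1253, Mul(Add(Rational(17, 20), 207), Rational(1, 1444))), 231) = Add(Mul(-1253, Mul(Rational(4157, 20), Rational(1, 1444))), 231) = Add(Mul(-1253, Rational(4157, 28880)), 231) = Add(Rational(-5208721, 28880), 231) = Rational(1462559, 28880)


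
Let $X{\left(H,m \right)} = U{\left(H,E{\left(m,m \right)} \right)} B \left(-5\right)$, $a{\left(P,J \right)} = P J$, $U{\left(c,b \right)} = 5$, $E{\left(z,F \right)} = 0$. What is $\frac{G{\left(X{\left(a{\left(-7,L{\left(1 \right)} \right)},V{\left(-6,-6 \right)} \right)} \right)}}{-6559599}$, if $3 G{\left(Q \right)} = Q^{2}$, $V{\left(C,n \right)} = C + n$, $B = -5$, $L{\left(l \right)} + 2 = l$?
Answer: $- \frac{15625}{19678797} \approx -0.000794$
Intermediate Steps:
$L{\left(l \right)} = -2 + l$
$a{\left(P,J \right)} = J P$
$X{\left(H,m \right)} = 125$ ($X{\left(H,m \right)} = 5 \left(-5\right) \left(-5\right) = \left(-25\right) \left(-5\right) = 125$)
$G{\left(Q \right)} = \frac{Q^{2}}{3}$
$\frac{G{\left(X{\left(a{\left(-7,L{\left(1 \right)} \right)},V{\left(-6,-6 \right)} \right)} \right)}}{-6559599} = \frac{\frac{1}{3} \cdot 125^{2}}{-6559599} = \frac{1}{3} \cdot 15625 \left(- \frac{1}{6559599}\right) = \frac{15625}{3} \left(- \frac{1}{6559599}\right) = - \frac{15625}{19678797}$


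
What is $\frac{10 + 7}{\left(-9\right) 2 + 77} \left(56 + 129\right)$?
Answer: $\frac{3145}{59} \approx 53.305$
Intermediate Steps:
$\frac{10 + 7}{\left(-9\right) 2 + 77} \left(56 + 129\right) = \frac{17}{-18 + 77} \cdot 185 = \frac{17}{59} \cdot 185 = \frac{3145}{59}$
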